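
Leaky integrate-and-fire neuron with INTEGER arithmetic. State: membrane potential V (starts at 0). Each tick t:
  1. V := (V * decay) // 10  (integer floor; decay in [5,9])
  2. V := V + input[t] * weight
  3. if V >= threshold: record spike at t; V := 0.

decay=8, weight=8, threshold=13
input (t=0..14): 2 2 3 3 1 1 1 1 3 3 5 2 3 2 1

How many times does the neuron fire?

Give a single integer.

Answer: 12

Derivation:
t=0: input=2 -> V=0 FIRE
t=1: input=2 -> V=0 FIRE
t=2: input=3 -> V=0 FIRE
t=3: input=3 -> V=0 FIRE
t=4: input=1 -> V=8
t=5: input=1 -> V=0 FIRE
t=6: input=1 -> V=8
t=7: input=1 -> V=0 FIRE
t=8: input=3 -> V=0 FIRE
t=9: input=3 -> V=0 FIRE
t=10: input=5 -> V=0 FIRE
t=11: input=2 -> V=0 FIRE
t=12: input=3 -> V=0 FIRE
t=13: input=2 -> V=0 FIRE
t=14: input=1 -> V=8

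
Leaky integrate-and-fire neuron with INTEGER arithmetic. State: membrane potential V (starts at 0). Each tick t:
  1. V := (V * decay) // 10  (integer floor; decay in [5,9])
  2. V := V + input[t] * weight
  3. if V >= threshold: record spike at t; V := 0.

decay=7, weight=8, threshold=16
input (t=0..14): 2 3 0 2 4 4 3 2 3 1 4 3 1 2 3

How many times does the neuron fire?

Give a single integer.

Answer: 12

Derivation:
t=0: input=2 -> V=0 FIRE
t=1: input=3 -> V=0 FIRE
t=2: input=0 -> V=0
t=3: input=2 -> V=0 FIRE
t=4: input=4 -> V=0 FIRE
t=5: input=4 -> V=0 FIRE
t=6: input=3 -> V=0 FIRE
t=7: input=2 -> V=0 FIRE
t=8: input=3 -> V=0 FIRE
t=9: input=1 -> V=8
t=10: input=4 -> V=0 FIRE
t=11: input=3 -> V=0 FIRE
t=12: input=1 -> V=8
t=13: input=2 -> V=0 FIRE
t=14: input=3 -> V=0 FIRE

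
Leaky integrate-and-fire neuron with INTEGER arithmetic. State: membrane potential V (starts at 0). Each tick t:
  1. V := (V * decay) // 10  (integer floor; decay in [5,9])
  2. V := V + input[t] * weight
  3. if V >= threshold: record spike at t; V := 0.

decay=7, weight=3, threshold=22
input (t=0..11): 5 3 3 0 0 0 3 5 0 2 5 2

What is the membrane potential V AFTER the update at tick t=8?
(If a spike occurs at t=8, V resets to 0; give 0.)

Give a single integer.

Answer: 14

Derivation:
t=0: input=5 -> V=15
t=1: input=3 -> V=19
t=2: input=3 -> V=0 FIRE
t=3: input=0 -> V=0
t=4: input=0 -> V=0
t=5: input=0 -> V=0
t=6: input=3 -> V=9
t=7: input=5 -> V=21
t=8: input=0 -> V=14
t=9: input=2 -> V=15
t=10: input=5 -> V=0 FIRE
t=11: input=2 -> V=6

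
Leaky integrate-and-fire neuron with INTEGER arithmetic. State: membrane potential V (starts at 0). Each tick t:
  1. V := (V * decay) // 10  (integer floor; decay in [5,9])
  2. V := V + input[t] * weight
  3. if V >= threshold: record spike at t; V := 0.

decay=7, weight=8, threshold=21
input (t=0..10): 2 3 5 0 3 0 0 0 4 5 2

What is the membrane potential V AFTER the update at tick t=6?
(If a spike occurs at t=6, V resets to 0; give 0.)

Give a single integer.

Answer: 0

Derivation:
t=0: input=2 -> V=16
t=1: input=3 -> V=0 FIRE
t=2: input=5 -> V=0 FIRE
t=3: input=0 -> V=0
t=4: input=3 -> V=0 FIRE
t=5: input=0 -> V=0
t=6: input=0 -> V=0
t=7: input=0 -> V=0
t=8: input=4 -> V=0 FIRE
t=9: input=5 -> V=0 FIRE
t=10: input=2 -> V=16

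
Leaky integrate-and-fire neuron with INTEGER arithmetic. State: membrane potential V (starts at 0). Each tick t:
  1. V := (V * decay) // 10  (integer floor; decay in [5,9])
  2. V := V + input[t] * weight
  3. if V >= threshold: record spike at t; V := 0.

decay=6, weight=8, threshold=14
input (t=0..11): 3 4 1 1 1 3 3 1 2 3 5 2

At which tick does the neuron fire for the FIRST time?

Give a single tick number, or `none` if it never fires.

Answer: 0

Derivation:
t=0: input=3 -> V=0 FIRE
t=1: input=4 -> V=0 FIRE
t=2: input=1 -> V=8
t=3: input=1 -> V=12
t=4: input=1 -> V=0 FIRE
t=5: input=3 -> V=0 FIRE
t=6: input=3 -> V=0 FIRE
t=7: input=1 -> V=8
t=8: input=2 -> V=0 FIRE
t=9: input=3 -> V=0 FIRE
t=10: input=5 -> V=0 FIRE
t=11: input=2 -> V=0 FIRE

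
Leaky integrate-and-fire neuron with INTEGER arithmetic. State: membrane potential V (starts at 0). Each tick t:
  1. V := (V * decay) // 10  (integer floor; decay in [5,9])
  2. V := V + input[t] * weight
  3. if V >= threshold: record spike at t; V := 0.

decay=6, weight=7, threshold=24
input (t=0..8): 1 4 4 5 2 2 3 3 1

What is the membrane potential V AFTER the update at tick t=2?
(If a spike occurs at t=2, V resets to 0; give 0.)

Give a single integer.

Answer: 0

Derivation:
t=0: input=1 -> V=7
t=1: input=4 -> V=0 FIRE
t=2: input=4 -> V=0 FIRE
t=3: input=5 -> V=0 FIRE
t=4: input=2 -> V=14
t=5: input=2 -> V=22
t=6: input=3 -> V=0 FIRE
t=7: input=3 -> V=21
t=8: input=1 -> V=19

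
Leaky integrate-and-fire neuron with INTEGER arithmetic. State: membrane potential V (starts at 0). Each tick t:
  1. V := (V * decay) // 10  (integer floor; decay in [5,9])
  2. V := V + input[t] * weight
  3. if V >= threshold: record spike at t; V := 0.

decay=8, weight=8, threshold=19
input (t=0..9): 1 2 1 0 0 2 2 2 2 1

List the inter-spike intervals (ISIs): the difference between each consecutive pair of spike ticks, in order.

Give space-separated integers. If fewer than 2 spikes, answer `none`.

Answer: 4 2 2

Derivation:
t=0: input=1 -> V=8
t=1: input=2 -> V=0 FIRE
t=2: input=1 -> V=8
t=3: input=0 -> V=6
t=4: input=0 -> V=4
t=5: input=2 -> V=0 FIRE
t=6: input=2 -> V=16
t=7: input=2 -> V=0 FIRE
t=8: input=2 -> V=16
t=9: input=1 -> V=0 FIRE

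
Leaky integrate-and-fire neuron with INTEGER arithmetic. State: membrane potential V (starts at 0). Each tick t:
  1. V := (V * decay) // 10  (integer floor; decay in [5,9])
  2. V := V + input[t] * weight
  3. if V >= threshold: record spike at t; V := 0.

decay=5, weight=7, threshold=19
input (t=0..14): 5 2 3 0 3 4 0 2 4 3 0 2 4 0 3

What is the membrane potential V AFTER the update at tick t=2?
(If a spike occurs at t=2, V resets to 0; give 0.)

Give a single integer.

Answer: 0

Derivation:
t=0: input=5 -> V=0 FIRE
t=1: input=2 -> V=14
t=2: input=3 -> V=0 FIRE
t=3: input=0 -> V=0
t=4: input=3 -> V=0 FIRE
t=5: input=4 -> V=0 FIRE
t=6: input=0 -> V=0
t=7: input=2 -> V=14
t=8: input=4 -> V=0 FIRE
t=9: input=3 -> V=0 FIRE
t=10: input=0 -> V=0
t=11: input=2 -> V=14
t=12: input=4 -> V=0 FIRE
t=13: input=0 -> V=0
t=14: input=3 -> V=0 FIRE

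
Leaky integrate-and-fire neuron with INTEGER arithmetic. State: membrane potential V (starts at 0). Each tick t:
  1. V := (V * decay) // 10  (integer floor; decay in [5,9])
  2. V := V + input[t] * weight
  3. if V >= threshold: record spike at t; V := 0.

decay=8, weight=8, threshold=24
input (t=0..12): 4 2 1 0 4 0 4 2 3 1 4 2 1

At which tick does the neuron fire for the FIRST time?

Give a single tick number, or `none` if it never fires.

Answer: 0

Derivation:
t=0: input=4 -> V=0 FIRE
t=1: input=2 -> V=16
t=2: input=1 -> V=20
t=3: input=0 -> V=16
t=4: input=4 -> V=0 FIRE
t=5: input=0 -> V=0
t=6: input=4 -> V=0 FIRE
t=7: input=2 -> V=16
t=8: input=3 -> V=0 FIRE
t=9: input=1 -> V=8
t=10: input=4 -> V=0 FIRE
t=11: input=2 -> V=16
t=12: input=1 -> V=20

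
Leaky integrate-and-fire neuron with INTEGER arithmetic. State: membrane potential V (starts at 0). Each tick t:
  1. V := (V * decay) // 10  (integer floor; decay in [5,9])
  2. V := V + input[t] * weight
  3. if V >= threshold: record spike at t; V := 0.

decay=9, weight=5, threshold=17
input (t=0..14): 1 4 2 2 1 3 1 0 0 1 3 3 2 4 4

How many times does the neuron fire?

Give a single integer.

Answer: 7

Derivation:
t=0: input=1 -> V=5
t=1: input=4 -> V=0 FIRE
t=2: input=2 -> V=10
t=3: input=2 -> V=0 FIRE
t=4: input=1 -> V=5
t=5: input=3 -> V=0 FIRE
t=6: input=1 -> V=5
t=7: input=0 -> V=4
t=8: input=0 -> V=3
t=9: input=1 -> V=7
t=10: input=3 -> V=0 FIRE
t=11: input=3 -> V=15
t=12: input=2 -> V=0 FIRE
t=13: input=4 -> V=0 FIRE
t=14: input=4 -> V=0 FIRE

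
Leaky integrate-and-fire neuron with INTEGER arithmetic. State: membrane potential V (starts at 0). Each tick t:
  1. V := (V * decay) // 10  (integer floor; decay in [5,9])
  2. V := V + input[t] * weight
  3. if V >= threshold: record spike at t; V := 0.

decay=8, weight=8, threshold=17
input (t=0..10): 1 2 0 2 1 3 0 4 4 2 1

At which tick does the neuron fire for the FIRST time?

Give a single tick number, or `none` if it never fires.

t=0: input=1 -> V=8
t=1: input=2 -> V=0 FIRE
t=2: input=0 -> V=0
t=3: input=2 -> V=16
t=4: input=1 -> V=0 FIRE
t=5: input=3 -> V=0 FIRE
t=6: input=0 -> V=0
t=7: input=4 -> V=0 FIRE
t=8: input=4 -> V=0 FIRE
t=9: input=2 -> V=16
t=10: input=1 -> V=0 FIRE

Answer: 1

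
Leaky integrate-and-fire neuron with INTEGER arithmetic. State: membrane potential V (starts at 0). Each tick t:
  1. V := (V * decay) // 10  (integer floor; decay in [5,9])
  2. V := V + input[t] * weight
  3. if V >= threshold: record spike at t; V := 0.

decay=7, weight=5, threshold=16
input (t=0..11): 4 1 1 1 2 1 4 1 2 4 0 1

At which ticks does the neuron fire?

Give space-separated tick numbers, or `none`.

Answer: 0 4 6 9

Derivation:
t=0: input=4 -> V=0 FIRE
t=1: input=1 -> V=5
t=2: input=1 -> V=8
t=3: input=1 -> V=10
t=4: input=2 -> V=0 FIRE
t=5: input=1 -> V=5
t=6: input=4 -> V=0 FIRE
t=7: input=1 -> V=5
t=8: input=2 -> V=13
t=9: input=4 -> V=0 FIRE
t=10: input=0 -> V=0
t=11: input=1 -> V=5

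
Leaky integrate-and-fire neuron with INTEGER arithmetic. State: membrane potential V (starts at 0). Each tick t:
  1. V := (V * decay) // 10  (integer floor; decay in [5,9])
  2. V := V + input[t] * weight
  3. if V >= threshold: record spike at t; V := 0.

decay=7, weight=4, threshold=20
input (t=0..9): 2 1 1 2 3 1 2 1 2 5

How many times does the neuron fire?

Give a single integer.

t=0: input=2 -> V=8
t=1: input=1 -> V=9
t=2: input=1 -> V=10
t=3: input=2 -> V=15
t=4: input=3 -> V=0 FIRE
t=5: input=1 -> V=4
t=6: input=2 -> V=10
t=7: input=1 -> V=11
t=8: input=2 -> V=15
t=9: input=5 -> V=0 FIRE

Answer: 2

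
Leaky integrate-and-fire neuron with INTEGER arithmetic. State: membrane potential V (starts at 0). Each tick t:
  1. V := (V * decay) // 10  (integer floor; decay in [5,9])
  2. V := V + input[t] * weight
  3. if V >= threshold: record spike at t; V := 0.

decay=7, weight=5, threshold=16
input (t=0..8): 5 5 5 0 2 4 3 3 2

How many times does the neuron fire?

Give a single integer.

Answer: 5

Derivation:
t=0: input=5 -> V=0 FIRE
t=1: input=5 -> V=0 FIRE
t=2: input=5 -> V=0 FIRE
t=3: input=0 -> V=0
t=4: input=2 -> V=10
t=5: input=4 -> V=0 FIRE
t=6: input=3 -> V=15
t=7: input=3 -> V=0 FIRE
t=8: input=2 -> V=10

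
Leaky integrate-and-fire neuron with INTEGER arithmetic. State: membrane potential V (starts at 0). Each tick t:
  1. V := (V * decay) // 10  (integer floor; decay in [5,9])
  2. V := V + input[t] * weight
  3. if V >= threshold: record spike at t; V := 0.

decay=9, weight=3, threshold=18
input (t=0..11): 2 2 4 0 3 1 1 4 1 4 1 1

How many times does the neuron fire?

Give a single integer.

t=0: input=2 -> V=6
t=1: input=2 -> V=11
t=2: input=4 -> V=0 FIRE
t=3: input=0 -> V=0
t=4: input=3 -> V=9
t=5: input=1 -> V=11
t=6: input=1 -> V=12
t=7: input=4 -> V=0 FIRE
t=8: input=1 -> V=3
t=9: input=4 -> V=14
t=10: input=1 -> V=15
t=11: input=1 -> V=16

Answer: 2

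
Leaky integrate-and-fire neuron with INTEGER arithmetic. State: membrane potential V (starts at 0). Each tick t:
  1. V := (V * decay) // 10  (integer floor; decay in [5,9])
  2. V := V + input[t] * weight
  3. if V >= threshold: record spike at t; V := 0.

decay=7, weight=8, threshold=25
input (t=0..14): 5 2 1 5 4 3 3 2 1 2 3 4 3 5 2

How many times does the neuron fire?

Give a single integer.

t=0: input=5 -> V=0 FIRE
t=1: input=2 -> V=16
t=2: input=1 -> V=19
t=3: input=5 -> V=0 FIRE
t=4: input=4 -> V=0 FIRE
t=5: input=3 -> V=24
t=6: input=3 -> V=0 FIRE
t=7: input=2 -> V=16
t=8: input=1 -> V=19
t=9: input=2 -> V=0 FIRE
t=10: input=3 -> V=24
t=11: input=4 -> V=0 FIRE
t=12: input=3 -> V=24
t=13: input=5 -> V=0 FIRE
t=14: input=2 -> V=16

Answer: 7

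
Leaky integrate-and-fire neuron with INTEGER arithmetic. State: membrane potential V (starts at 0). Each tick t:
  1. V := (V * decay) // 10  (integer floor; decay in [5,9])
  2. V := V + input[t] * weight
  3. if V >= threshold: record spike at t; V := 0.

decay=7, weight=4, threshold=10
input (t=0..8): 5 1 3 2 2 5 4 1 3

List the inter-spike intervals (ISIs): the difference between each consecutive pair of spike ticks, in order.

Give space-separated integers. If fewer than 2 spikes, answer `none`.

t=0: input=5 -> V=0 FIRE
t=1: input=1 -> V=4
t=2: input=3 -> V=0 FIRE
t=3: input=2 -> V=8
t=4: input=2 -> V=0 FIRE
t=5: input=5 -> V=0 FIRE
t=6: input=4 -> V=0 FIRE
t=7: input=1 -> V=4
t=8: input=3 -> V=0 FIRE

Answer: 2 2 1 1 2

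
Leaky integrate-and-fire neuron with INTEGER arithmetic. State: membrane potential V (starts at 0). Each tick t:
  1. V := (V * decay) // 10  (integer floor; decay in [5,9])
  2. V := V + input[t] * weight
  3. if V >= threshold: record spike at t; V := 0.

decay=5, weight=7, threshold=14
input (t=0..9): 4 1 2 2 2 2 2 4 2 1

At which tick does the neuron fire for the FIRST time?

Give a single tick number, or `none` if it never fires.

Answer: 0

Derivation:
t=0: input=4 -> V=0 FIRE
t=1: input=1 -> V=7
t=2: input=2 -> V=0 FIRE
t=3: input=2 -> V=0 FIRE
t=4: input=2 -> V=0 FIRE
t=5: input=2 -> V=0 FIRE
t=6: input=2 -> V=0 FIRE
t=7: input=4 -> V=0 FIRE
t=8: input=2 -> V=0 FIRE
t=9: input=1 -> V=7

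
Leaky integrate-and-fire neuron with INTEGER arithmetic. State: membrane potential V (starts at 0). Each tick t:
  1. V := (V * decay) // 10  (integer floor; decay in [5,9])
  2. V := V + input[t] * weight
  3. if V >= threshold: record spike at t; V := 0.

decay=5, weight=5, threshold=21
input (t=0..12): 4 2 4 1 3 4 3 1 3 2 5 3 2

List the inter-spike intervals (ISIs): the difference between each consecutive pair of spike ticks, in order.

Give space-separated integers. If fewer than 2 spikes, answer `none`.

t=0: input=4 -> V=20
t=1: input=2 -> V=20
t=2: input=4 -> V=0 FIRE
t=3: input=1 -> V=5
t=4: input=3 -> V=17
t=5: input=4 -> V=0 FIRE
t=6: input=3 -> V=15
t=7: input=1 -> V=12
t=8: input=3 -> V=0 FIRE
t=9: input=2 -> V=10
t=10: input=5 -> V=0 FIRE
t=11: input=3 -> V=15
t=12: input=2 -> V=17

Answer: 3 3 2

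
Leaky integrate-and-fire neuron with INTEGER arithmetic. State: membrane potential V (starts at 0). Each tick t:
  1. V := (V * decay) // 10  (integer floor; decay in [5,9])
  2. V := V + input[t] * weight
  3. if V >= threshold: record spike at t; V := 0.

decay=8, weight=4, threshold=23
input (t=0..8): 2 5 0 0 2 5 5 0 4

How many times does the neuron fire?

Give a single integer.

t=0: input=2 -> V=8
t=1: input=5 -> V=0 FIRE
t=2: input=0 -> V=0
t=3: input=0 -> V=0
t=4: input=2 -> V=8
t=5: input=5 -> V=0 FIRE
t=6: input=5 -> V=20
t=7: input=0 -> V=16
t=8: input=4 -> V=0 FIRE

Answer: 3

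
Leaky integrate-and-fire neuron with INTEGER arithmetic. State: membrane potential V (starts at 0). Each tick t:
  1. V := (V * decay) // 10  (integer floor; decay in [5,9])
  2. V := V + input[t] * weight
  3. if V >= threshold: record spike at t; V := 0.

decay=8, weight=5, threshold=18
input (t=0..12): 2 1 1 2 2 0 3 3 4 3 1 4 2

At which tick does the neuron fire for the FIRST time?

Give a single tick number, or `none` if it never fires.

t=0: input=2 -> V=10
t=1: input=1 -> V=13
t=2: input=1 -> V=15
t=3: input=2 -> V=0 FIRE
t=4: input=2 -> V=10
t=5: input=0 -> V=8
t=6: input=3 -> V=0 FIRE
t=7: input=3 -> V=15
t=8: input=4 -> V=0 FIRE
t=9: input=3 -> V=15
t=10: input=1 -> V=17
t=11: input=4 -> V=0 FIRE
t=12: input=2 -> V=10

Answer: 3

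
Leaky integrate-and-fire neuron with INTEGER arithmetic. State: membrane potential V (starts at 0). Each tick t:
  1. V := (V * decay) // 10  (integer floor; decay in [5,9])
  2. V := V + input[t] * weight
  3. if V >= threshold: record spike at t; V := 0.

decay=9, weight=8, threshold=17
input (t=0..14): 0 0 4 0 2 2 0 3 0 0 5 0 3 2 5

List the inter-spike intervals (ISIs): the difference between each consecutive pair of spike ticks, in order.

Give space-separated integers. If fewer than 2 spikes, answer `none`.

Answer: 3 2 3 2 2

Derivation:
t=0: input=0 -> V=0
t=1: input=0 -> V=0
t=2: input=4 -> V=0 FIRE
t=3: input=0 -> V=0
t=4: input=2 -> V=16
t=5: input=2 -> V=0 FIRE
t=6: input=0 -> V=0
t=7: input=3 -> V=0 FIRE
t=8: input=0 -> V=0
t=9: input=0 -> V=0
t=10: input=5 -> V=0 FIRE
t=11: input=0 -> V=0
t=12: input=3 -> V=0 FIRE
t=13: input=2 -> V=16
t=14: input=5 -> V=0 FIRE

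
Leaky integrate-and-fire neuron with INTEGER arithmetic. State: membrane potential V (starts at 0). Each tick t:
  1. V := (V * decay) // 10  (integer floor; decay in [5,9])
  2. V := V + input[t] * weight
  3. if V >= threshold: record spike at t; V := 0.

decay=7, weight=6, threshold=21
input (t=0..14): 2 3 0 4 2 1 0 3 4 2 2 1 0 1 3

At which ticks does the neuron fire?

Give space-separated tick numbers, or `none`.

t=0: input=2 -> V=12
t=1: input=3 -> V=0 FIRE
t=2: input=0 -> V=0
t=3: input=4 -> V=0 FIRE
t=4: input=2 -> V=12
t=5: input=1 -> V=14
t=6: input=0 -> V=9
t=7: input=3 -> V=0 FIRE
t=8: input=4 -> V=0 FIRE
t=9: input=2 -> V=12
t=10: input=2 -> V=20
t=11: input=1 -> V=20
t=12: input=0 -> V=14
t=13: input=1 -> V=15
t=14: input=3 -> V=0 FIRE

Answer: 1 3 7 8 14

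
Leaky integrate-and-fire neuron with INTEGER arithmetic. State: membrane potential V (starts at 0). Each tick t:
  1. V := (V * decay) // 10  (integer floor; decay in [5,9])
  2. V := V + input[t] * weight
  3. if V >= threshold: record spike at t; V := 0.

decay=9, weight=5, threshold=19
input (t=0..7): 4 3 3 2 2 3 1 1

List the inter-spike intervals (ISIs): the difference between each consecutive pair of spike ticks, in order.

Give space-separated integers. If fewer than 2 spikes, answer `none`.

Answer: 2 2 3

Derivation:
t=0: input=4 -> V=0 FIRE
t=1: input=3 -> V=15
t=2: input=3 -> V=0 FIRE
t=3: input=2 -> V=10
t=4: input=2 -> V=0 FIRE
t=5: input=3 -> V=15
t=6: input=1 -> V=18
t=7: input=1 -> V=0 FIRE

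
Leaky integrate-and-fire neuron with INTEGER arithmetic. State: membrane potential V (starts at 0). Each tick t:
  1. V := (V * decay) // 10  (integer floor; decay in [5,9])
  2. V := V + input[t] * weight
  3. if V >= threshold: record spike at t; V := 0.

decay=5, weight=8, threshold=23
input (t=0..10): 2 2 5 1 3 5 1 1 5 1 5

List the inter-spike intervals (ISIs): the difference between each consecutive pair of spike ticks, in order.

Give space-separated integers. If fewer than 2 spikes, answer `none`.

Answer: 1 2 1 3 2

Derivation:
t=0: input=2 -> V=16
t=1: input=2 -> V=0 FIRE
t=2: input=5 -> V=0 FIRE
t=3: input=1 -> V=8
t=4: input=3 -> V=0 FIRE
t=5: input=5 -> V=0 FIRE
t=6: input=1 -> V=8
t=7: input=1 -> V=12
t=8: input=5 -> V=0 FIRE
t=9: input=1 -> V=8
t=10: input=5 -> V=0 FIRE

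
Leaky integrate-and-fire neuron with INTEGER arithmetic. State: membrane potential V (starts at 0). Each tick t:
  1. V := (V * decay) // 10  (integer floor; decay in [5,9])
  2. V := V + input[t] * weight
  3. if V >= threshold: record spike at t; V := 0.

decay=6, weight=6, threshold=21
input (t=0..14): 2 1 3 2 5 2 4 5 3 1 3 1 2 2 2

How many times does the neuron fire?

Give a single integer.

Answer: 6

Derivation:
t=0: input=2 -> V=12
t=1: input=1 -> V=13
t=2: input=3 -> V=0 FIRE
t=3: input=2 -> V=12
t=4: input=5 -> V=0 FIRE
t=5: input=2 -> V=12
t=6: input=4 -> V=0 FIRE
t=7: input=5 -> V=0 FIRE
t=8: input=3 -> V=18
t=9: input=1 -> V=16
t=10: input=3 -> V=0 FIRE
t=11: input=1 -> V=6
t=12: input=2 -> V=15
t=13: input=2 -> V=0 FIRE
t=14: input=2 -> V=12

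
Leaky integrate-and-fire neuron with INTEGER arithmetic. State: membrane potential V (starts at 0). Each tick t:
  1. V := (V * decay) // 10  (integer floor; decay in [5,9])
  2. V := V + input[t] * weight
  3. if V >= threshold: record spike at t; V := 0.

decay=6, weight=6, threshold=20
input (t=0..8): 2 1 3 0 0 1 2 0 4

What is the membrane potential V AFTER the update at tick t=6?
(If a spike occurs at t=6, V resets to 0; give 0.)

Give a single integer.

Answer: 15

Derivation:
t=0: input=2 -> V=12
t=1: input=1 -> V=13
t=2: input=3 -> V=0 FIRE
t=3: input=0 -> V=0
t=4: input=0 -> V=0
t=5: input=1 -> V=6
t=6: input=2 -> V=15
t=7: input=0 -> V=9
t=8: input=4 -> V=0 FIRE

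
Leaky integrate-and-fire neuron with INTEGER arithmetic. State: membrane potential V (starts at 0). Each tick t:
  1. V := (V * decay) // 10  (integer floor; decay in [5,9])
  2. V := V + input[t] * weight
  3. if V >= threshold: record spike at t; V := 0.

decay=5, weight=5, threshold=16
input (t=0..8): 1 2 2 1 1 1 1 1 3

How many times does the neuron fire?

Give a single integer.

Answer: 2

Derivation:
t=0: input=1 -> V=5
t=1: input=2 -> V=12
t=2: input=2 -> V=0 FIRE
t=3: input=1 -> V=5
t=4: input=1 -> V=7
t=5: input=1 -> V=8
t=6: input=1 -> V=9
t=7: input=1 -> V=9
t=8: input=3 -> V=0 FIRE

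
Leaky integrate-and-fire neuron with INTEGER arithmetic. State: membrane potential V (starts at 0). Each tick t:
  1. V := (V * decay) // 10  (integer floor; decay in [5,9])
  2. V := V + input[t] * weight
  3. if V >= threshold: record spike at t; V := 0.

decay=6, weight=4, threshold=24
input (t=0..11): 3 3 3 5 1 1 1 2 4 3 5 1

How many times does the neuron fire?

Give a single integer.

t=0: input=3 -> V=12
t=1: input=3 -> V=19
t=2: input=3 -> V=23
t=3: input=5 -> V=0 FIRE
t=4: input=1 -> V=4
t=5: input=1 -> V=6
t=6: input=1 -> V=7
t=7: input=2 -> V=12
t=8: input=4 -> V=23
t=9: input=3 -> V=0 FIRE
t=10: input=5 -> V=20
t=11: input=1 -> V=16

Answer: 2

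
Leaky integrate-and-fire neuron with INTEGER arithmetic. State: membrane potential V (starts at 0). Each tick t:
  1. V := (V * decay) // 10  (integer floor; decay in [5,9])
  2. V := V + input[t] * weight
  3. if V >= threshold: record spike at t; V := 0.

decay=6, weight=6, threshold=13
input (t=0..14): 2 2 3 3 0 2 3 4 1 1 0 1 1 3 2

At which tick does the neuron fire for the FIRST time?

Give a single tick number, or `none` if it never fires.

t=0: input=2 -> V=12
t=1: input=2 -> V=0 FIRE
t=2: input=3 -> V=0 FIRE
t=3: input=3 -> V=0 FIRE
t=4: input=0 -> V=0
t=5: input=2 -> V=12
t=6: input=3 -> V=0 FIRE
t=7: input=4 -> V=0 FIRE
t=8: input=1 -> V=6
t=9: input=1 -> V=9
t=10: input=0 -> V=5
t=11: input=1 -> V=9
t=12: input=1 -> V=11
t=13: input=3 -> V=0 FIRE
t=14: input=2 -> V=12

Answer: 1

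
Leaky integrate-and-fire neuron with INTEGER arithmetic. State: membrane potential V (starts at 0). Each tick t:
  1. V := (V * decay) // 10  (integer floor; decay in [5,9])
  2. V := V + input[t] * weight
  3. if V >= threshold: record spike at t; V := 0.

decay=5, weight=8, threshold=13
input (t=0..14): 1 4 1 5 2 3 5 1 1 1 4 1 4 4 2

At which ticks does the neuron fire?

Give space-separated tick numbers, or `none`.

Answer: 1 3 4 5 6 9 10 12 13 14

Derivation:
t=0: input=1 -> V=8
t=1: input=4 -> V=0 FIRE
t=2: input=1 -> V=8
t=3: input=5 -> V=0 FIRE
t=4: input=2 -> V=0 FIRE
t=5: input=3 -> V=0 FIRE
t=6: input=5 -> V=0 FIRE
t=7: input=1 -> V=8
t=8: input=1 -> V=12
t=9: input=1 -> V=0 FIRE
t=10: input=4 -> V=0 FIRE
t=11: input=1 -> V=8
t=12: input=4 -> V=0 FIRE
t=13: input=4 -> V=0 FIRE
t=14: input=2 -> V=0 FIRE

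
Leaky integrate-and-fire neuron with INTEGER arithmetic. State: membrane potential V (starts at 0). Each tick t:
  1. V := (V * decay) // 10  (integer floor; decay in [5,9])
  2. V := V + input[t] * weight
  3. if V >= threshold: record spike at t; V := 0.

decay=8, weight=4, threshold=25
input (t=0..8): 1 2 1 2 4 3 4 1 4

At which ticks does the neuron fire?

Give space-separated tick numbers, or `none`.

Answer: 4 6

Derivation:
t=0: input=1 -> V=4
t=1: input=2 -> V=11
t=2: input=1 -> V=12
t=3: input=2 -> V=17
t=4: input=4 -> V=0 FIRE
t=5: input=3 -> V=12
t=6: input=4 -> V=0 FIRE
t=7: input=1 -> V=4
t=8: input=4 -> V=19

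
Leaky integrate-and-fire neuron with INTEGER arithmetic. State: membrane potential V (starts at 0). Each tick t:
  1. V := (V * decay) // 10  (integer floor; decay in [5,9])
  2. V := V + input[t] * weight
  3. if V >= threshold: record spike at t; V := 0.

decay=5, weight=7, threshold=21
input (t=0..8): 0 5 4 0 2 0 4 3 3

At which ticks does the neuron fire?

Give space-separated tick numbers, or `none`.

Answer: 1 2 6 7 8

Derivation:
t=0: input=0 -> V=0
t=1: input=5 -> V=0 FIRE
t=2: input=4 -> V=0 FIRE
t=3: input=0 -> V=0
t=4: input=2 -> V=14
t=5: input=0 -> V=7
t=6: input=4 -> V=0 FIRE
t=7: input=3 -> V=0 FIRE
t=8: input=3 -> V=0 FIRE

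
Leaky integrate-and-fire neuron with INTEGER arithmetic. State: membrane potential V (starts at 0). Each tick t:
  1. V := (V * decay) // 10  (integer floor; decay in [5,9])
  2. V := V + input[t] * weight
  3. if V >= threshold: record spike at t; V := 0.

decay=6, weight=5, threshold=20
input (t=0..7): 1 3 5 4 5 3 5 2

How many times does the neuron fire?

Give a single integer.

t=0: input=1 -> V=5
t=1: input=3 -> V=18
t=2: input=5 -> V=0 FIRE
t=3: input=4 -> V=0 FIRE
t=4: input=5 -> V=0 FIRE
t=5: input=3 -> V=15
t=6: input=5 -> V=0 FIRE
t=7: input=2 -> V=10

Answer: 4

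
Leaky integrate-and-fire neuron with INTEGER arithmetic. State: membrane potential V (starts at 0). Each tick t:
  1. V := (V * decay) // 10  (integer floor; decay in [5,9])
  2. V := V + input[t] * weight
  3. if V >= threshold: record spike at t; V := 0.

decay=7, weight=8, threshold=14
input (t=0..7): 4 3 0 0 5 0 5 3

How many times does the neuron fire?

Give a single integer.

t=0: input=4 -> V=0 FIRE
t=1: input=3 -> V=0 FIRE
t=2: input=0 -> V=0
t=3: input=0 -> V=0
t=4: input=5 -> V=0 FIRE
t=5: input=0 -> V=0
t=6: input=5 -> V=0 FIRE
t=7: input=3 -> V=0 FIRE

Answer: 5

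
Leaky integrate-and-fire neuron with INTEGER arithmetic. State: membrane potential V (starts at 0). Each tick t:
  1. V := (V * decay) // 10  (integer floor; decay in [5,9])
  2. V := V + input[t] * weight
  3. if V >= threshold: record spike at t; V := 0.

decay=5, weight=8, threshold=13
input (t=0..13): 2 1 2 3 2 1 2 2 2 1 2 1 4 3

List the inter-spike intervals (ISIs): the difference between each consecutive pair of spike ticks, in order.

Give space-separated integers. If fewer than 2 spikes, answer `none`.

Answer: 2 1 1 2 1 1 2 2 1

Derivation:
t=0: input=2 -> V=0 FIRE
t=1: input=1 -> V=8
t=2: input=2 -> V=0 FIRE
t=3: input=3 -> V=0 FIRE
t=4: input=2 -> V=0 FIRE
t=5: input=1 -> V=8
t=6: input=2 -> V=0 FIRE
t=7: input=2 -> V=0 FIRE
t=8: input=2 -> V=0 FIRE
t=9: input=1 -> V=8
t=10: input=2 -> V=0 FIRE
t=11: input=1 -> V=8
t=12: input=4 -> V=0 FIRE
t=13: input=3 -> V=0 FIRE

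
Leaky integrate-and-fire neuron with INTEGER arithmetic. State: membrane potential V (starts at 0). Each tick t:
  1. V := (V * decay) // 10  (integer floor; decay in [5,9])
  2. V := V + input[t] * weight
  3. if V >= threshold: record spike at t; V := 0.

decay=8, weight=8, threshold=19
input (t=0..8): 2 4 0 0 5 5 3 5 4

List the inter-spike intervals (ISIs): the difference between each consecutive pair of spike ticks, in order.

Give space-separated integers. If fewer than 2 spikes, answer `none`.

t=0: input=2 -> V=16
t=1: input=4 -> V=0 FIRE
t=2: input=0 -> V=0
t=3: input=0 -> V=0
t=4: input=5 -> V=0 FIRE
t=5: input=5 -> V=0 FIRE
t=6: input=3 -> V=0 FIRE
t=7: input=5 -> V=0 FIRE
t=8: input=4 -> V=0 FIRE

Answer: 3 1 1 1 1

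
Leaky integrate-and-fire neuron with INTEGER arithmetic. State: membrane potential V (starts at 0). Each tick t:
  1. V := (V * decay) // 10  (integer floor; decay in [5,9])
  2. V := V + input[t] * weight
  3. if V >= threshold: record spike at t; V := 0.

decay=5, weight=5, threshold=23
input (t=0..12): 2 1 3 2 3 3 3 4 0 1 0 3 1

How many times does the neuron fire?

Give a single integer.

Answer: 2

Derivation:
t=0: input=2 -> V=10
t=1: input=1 -> V=10
t=2: input=3 -> V=20
t=3: input=2 -> V=20
t=4: input=3 -> V=0 FIRE
t=5: input=3 -> V=15
t=6: input=3 -> V=22
t=7: input=4 -> V=0 FIRE
t=8: input=0 -> V=0
t=9: input=1 -> V=5
t=10: input=0 -> V=2
t=11: input=3 -> V=16
t=12: input=1 -> V=13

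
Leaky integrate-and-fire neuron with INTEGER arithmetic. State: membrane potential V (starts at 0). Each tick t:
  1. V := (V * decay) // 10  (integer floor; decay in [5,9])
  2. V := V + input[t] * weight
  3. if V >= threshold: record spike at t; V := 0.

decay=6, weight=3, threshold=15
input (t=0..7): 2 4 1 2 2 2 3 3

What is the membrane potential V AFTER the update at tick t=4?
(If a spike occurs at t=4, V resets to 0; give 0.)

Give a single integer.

t=0: input=2 -> V=6
t=1: input=4 -> V=0 FIRE
t=2: input=1 -> V=3
t=3: input=2 -> V=7
t=4: input=2 -> V=10
t=5: input=2 -> V=12
t=6: input=3 -> V=0 FIRE
t=7: input=3 -> V=9

Answer: 10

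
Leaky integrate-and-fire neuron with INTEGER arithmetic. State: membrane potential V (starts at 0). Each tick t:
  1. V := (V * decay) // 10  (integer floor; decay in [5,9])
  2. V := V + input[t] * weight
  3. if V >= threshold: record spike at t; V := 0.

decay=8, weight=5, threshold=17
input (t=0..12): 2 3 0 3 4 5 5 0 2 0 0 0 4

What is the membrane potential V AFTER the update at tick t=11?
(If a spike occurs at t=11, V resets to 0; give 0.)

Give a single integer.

Answer: 4

Derivation:
t=0: input=2 -> V=10
t=1: input=3 -> V=0 FIRE
t=2: input=0 -> V=0
t=3: input=3 -> V=15
t=4: input=4 -> V=0 FIRE
t=5: input=5 -> V=0 FIRE
t=6: input=5 -> V=0 FIRE
t=7: input=0 -> V=0
t=8: input=2 -> V=10
t=9: input=0 -> V=8
t=10: input=0 -> V=6
t=11: input=0 -> V=4
t=12: input=4 -> V=0 FIRE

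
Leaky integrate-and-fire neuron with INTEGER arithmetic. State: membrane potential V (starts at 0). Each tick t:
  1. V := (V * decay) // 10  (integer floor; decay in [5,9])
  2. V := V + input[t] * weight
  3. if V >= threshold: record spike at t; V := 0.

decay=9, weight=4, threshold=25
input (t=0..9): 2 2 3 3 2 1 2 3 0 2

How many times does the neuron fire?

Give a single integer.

Answer: 2

Derivation:
t=0: input=2 -> V=8
t=1: input=2 -> V=15
t=2: input=3 -> V=0 FIRE
t=3: input=3 -> V=12
t=4: input=2 -> V=18
t=5: input=1 -> V=20
t=6: input=2 -> V=0 FIRE
t=7: input=3 -> V=12
t=8: input=0 -> V=10
t=9: input=2 -> V=17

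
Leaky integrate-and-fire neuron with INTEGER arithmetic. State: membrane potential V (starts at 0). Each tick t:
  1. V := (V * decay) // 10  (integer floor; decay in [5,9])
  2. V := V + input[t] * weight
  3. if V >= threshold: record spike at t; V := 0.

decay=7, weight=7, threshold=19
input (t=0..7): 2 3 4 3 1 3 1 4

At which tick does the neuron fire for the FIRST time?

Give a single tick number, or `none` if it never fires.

Answer: 1

Derivation:
t=0: input=2 -> V=14
t=1: input=3 -> V=0 FIRE
t=2: input=4 -> V=0 FIRE
t=3: input=3 -> V=0 FIRE
t=4: input=1 -> V=7
t=5: input=3 -> V=0 FIRE
t=6: input=1 -> V=7
t=7: input=4 -> V=0 FIRE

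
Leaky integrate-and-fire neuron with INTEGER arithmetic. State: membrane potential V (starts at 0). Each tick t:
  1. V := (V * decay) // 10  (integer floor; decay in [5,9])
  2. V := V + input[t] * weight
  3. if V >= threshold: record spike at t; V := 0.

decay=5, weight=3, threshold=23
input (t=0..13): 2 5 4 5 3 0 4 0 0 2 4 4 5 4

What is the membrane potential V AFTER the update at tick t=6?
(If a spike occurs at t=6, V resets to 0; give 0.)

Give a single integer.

Answer: 14

Derivation:
t=0: input=2 -> V=6
t=1: input=5 -> V=18
t=2: input=4 -> V=21
t=3: input=5 -> V=0 FIRE
t=4: input=3 -> V=9
t=5: input=0 -> V=4
t=6: input=4 -> V=14
t=7: input=0 -> V=7
t=8: input=0 -> V=3
t=9: input=2 -> V=7
t=10: input=4 -> V=15
t=11: input=4 -> V=19
t=12: input=5 -> V=0 FIRE
t=13: input=4 -> V=12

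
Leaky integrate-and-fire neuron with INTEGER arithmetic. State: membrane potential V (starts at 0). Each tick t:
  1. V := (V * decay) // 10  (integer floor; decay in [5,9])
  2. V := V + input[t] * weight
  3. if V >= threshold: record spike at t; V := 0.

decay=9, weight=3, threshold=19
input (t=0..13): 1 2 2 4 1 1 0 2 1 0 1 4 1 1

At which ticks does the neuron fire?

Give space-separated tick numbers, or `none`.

Answer: 3 11

Derivation:
t=0: input=1 -> V=3
t=1: input=2 -> V=8
t=2: input=2 -> V=13
t=3: input=4 -> V=0 FIRE
t=4: input=1 -> V=3
t=5: input=1 -> V=5
t=6: input=0 -> V=4
t=7: input=2 -> V=9
t=8: input=1 -> V=11
t=9: input=0 -> V=9
t=10: input=1 -> V=11
t=11: input=4 -> V=0 FIRE
t=12: input=1 -> V=3
t=13: input=1 -> V=5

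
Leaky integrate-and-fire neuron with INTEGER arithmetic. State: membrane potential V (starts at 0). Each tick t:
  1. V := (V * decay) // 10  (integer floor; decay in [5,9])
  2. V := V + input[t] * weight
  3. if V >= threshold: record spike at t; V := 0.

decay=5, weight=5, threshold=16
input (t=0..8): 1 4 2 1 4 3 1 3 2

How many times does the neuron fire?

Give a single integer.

Answer: 3

Derivation:
t=0: input=1 -> V=5
t=1: input=4 -> V=0 FIRE
t=2: input=2 -> V=10
t=3: input=1 -> V=10
t=4: input=4 -> V=0 FIRE
t=5: input=3 -> V=15
t=6: input=1 -> V=12
t=7: input=3 -> V=0 FIRE
t=8: input=2 -> V=10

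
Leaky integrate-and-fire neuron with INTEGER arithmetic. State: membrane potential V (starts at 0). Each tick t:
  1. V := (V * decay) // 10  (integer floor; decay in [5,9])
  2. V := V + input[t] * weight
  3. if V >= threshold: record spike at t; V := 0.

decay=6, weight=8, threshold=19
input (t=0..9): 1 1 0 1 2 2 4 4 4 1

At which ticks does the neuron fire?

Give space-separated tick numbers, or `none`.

t=0: input=1 -> V=8
t=1: input=1 -> V=12
t=2: input=0 -> V=7
t=3: input=1 -> V=12
t=4: input=2 -> V=0 FIRE
t=5: input=2 -> V=16
t=6: input=4 -> V=0 FIRE
t=7: input=4 -> V=0 FIRE
t=8: input=4 -> V=0 FIRE
t=9: input=1 -> V=8

Answer: 4 6 7 8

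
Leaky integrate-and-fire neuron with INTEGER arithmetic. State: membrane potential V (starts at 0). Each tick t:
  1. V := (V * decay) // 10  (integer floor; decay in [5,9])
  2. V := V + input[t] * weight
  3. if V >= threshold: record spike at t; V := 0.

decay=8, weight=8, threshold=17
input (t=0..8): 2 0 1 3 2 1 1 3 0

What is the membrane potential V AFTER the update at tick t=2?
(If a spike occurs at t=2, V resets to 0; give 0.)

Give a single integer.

t=0: input=2 -> V=16
t=1: input=0 -> V=12
t=2: input=1 -> V=0 FIRE
t=3: input=3 -> V=0 FIRE
t=4: input=2 -> V=16
t=5: input=1 -> V=0 FIRE
t=6: input=1 -> V=8
t=7: input=3 -> V=0 FIRE
t=8: input=0 -> V=0

Answer: 0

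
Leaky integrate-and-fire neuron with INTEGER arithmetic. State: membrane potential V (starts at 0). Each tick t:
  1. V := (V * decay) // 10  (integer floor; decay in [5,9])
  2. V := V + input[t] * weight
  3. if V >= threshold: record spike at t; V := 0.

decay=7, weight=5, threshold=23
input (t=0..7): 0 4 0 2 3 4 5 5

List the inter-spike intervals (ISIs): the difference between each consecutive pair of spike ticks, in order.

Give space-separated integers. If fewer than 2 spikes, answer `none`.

t=0: input=0 -> V=0
t=1: input=4 -> V=20
t=2: input=0 -> V=14
t=3: input=2 -> V=19
t=4: input=3 -> V=0 FIRE
t=5: input=4 -> V=20
t=6: input=5 -> V=0 FIRE
t=7: input=5 -> V=0 FIRE

Answer: 2 1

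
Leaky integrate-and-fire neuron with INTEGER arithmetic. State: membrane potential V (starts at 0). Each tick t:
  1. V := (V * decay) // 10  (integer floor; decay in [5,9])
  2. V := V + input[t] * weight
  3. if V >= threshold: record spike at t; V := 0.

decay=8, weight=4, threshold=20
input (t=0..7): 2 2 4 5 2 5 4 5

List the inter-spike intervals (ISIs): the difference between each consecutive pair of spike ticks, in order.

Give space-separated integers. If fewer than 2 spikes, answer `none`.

Answer: 1 2 2

Derivation:
t=0: input=2 -> V=8
t=1: input=2 -> V=14
t=2: input=4 -> V=0 FIRE
t=3: input=5 -> V=0 FIRE
t=4: input=2 -> V=8
t=5: input=5 -> V=0 FIRE
t=6: input=4 -> V=16
t=7: input=5 -> V=0 FIRE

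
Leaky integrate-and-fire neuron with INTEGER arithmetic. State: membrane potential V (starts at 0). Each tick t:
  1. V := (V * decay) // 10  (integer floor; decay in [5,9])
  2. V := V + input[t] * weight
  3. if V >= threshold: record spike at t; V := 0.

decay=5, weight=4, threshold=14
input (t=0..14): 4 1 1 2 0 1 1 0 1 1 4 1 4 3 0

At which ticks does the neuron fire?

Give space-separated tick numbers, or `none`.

t=0: input=4 -> V=0 FIRE
t=1: input=1 -> V=4
t=2: input=1 -> V=6
t=3: input=2 -> V=11
t=4: input=0 -> V=5
t=5: input=1 -> V=6
t=6: input=1 -> V=7
t=7: input=0 -> V=3
t=8: input=1 -> V=5
t=9: input=1 -> V=6
t=10: input=4 -> V=0 FIRE
t=11: input=1 -> V=4
t=12: input=4 -> V=0 FIRE
t=13: input=3 -> V=12
t=14: input=0 -> V=6

Answer: 0 10 12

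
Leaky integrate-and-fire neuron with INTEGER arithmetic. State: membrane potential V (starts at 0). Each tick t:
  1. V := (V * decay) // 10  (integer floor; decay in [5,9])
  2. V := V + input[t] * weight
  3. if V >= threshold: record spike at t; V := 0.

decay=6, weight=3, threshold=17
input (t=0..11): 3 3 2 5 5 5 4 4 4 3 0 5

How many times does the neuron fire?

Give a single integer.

Answer: 4

Derivation:
t=0: input=3 -> V=9
t=1: input=3 -> V=14
t=2: input=2 -> V=14
t=3: input=5 -> V=0 FIRE
t=4: input=5 -> V=15
t=5: input=5 -> V=0 FIRE
t=6: input=4 -> V=12
t=7: input=4 -> V=0 FIRE
t=8: input=4 -> V=12
t=9: input=3 -> V=16
t=10: input=0 -> V=9
t=11: input=5 -> V=0 FIRE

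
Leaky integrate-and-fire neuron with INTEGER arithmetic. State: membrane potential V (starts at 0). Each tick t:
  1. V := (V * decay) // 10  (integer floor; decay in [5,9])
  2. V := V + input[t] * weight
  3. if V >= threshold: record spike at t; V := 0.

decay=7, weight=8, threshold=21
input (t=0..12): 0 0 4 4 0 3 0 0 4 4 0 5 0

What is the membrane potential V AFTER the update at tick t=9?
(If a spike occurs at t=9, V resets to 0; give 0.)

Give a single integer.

t=0: input=0 -> V=0
t=1: input=0 -> V=0
t=2: input=4 -> V=0 FIRE
t=3: input=4 -> V=0 FIRE
t=4: input=0 -> V=0
t=5: input=3 -> V=0 FIRE
t=6: input=0 -> V=0
t=7: input=0 -> V=0
t=8: input=4 -> V=0 FIRE
t=9: input=4 -> V=0 FIRE
t=10: input=0 -> V=0
t=11: input=5 -> V=0 FIRE
t=12: input=0 -> V=0

Answer: 0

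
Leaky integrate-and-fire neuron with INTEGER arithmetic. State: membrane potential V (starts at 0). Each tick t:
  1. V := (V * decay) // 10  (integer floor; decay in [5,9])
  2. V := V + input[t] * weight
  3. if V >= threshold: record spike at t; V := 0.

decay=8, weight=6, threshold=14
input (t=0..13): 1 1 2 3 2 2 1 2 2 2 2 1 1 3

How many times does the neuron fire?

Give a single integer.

t=0: input=1 -> V=6
t=1: input=1 -> V=10
t=2: input=2 -> V=0 FIRE
t=3: input=3 -> V=0 FIRE
t=4: input=2 -> V=12
t=5: input=2 -> V=0 FIRE
t=6: input=1 -> V=6
t=7: input=2 -> V=0 FIRE
t=8: input=2 -> V=12
t=9: input=2 -> V=0 FIRE
t=10: input=2 -> V=12
t=11: input=1 -> V=0 FIRE
t=12: input=1 -> V=6
t=13: input=3 -> V=0 FIRE

Answer: 7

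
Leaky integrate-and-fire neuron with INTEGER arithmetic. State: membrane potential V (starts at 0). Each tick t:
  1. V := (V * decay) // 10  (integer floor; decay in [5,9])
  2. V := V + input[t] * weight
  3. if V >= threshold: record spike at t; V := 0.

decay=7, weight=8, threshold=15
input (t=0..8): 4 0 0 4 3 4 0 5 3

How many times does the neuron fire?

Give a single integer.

Answer: 6

Derivation:
t=0: input=4 -> V=0 FIRE
t=1: input=0 -> V=0
t=2: input=0 -> V=0
t=3: input=4 -> V=0 FIRE
t=4: input=3 -> V=0 FIRE
t=5: input=4 -> V=0 FIRE
t=6: input=0 -> V=0
t=7: input=5 -> V=0 FIRE
t=8: input=3 -> V=0 FIRE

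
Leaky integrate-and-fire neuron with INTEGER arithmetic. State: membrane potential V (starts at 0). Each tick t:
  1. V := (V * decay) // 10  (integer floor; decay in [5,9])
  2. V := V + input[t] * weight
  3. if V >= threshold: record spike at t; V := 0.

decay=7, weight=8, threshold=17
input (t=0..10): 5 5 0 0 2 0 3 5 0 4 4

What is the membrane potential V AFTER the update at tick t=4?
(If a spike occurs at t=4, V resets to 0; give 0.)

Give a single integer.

t=0: input=5 -> V=0 FIRE
t=1: input=5 -> V=0 FIRE
t=2: input=0 -> V=0
t=3: input=0 -> V=0
t=4: input=2 -> V=16
t=5: input=0 -> V=11
t=6: input=3 -> V=0 FIRE
t=7: input=5 -> V=0 FIRE
t=8: input=0 -> V=0
t=9: input=4 -> V=0 FIRE
t=10: input=4 -> V=0 FIRE

Answer: 16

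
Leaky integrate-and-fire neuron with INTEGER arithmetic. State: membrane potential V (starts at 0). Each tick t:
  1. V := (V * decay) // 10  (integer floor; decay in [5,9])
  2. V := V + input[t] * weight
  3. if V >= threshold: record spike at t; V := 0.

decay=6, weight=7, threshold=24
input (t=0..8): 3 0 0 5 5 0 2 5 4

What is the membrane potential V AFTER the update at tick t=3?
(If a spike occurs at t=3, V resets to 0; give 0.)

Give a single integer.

Answer: 0

Derivation:
t=0: input=3 -> V=21
t=1: input=0 -> V=12
t=2: input=0 -> V=7
t=3: input=5 -> V=0 FIRE
t=4: input=5 -> V=0 FIRE
t=5: input=0 -> V=0
t=6: input=2 -> V=14
t=7: input=5 -> V=0 FIRE
t=8: input=4 -> V=0 FIRE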